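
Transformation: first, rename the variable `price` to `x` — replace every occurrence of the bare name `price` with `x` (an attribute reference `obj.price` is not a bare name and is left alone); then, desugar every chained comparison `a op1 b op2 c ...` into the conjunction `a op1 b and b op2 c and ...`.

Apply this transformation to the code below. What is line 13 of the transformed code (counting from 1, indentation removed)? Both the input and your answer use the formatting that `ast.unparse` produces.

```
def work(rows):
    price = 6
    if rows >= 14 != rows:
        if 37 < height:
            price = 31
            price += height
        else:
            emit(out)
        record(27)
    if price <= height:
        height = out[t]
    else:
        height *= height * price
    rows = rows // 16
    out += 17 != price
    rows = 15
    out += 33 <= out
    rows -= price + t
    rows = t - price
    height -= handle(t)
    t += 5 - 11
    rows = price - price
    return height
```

Transformed code:
def work(rows):
    x = 6
    if rows >= 14 and 14 != rows:
        if 37 < height:
            x = 31
            x += height
        else:
            emit(out)
        record(27)
    if x <= height:
        height = out[t]
    else:
        height *= height * x
    rows = rows // 16
    out += 17 != x
    rows = 15
    out += 33 <= out
    rows -= x + t
    rows = t - x
    height -= handle(t)
    t += 5 - 11
    rows = x - x
    return height

height *= height * x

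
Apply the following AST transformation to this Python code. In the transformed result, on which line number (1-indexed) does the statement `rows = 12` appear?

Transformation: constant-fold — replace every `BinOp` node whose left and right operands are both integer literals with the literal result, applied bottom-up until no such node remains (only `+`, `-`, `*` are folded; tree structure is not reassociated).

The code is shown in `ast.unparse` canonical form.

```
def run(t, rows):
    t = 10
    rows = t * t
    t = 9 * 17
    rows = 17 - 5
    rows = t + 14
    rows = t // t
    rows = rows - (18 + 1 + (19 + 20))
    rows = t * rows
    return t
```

Transformed code:
def run(t, rows):
    t = 10
    rows = t * t
    t = 153
    rows = 12
    rows = t + 14
    rows = t // t
    rows = rows - 58
    rows = t * rows
    return t

5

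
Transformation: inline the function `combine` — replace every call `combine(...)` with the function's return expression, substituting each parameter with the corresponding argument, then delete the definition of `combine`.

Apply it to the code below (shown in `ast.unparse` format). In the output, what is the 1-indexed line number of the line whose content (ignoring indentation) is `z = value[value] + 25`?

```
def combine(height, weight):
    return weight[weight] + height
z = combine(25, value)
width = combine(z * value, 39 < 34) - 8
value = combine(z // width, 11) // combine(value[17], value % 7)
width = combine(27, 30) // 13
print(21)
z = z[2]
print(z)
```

Transformed code:
z = value[value] + 25
width = (39 < 34)[39 < 34] + z * value - 8
value = (11[11] + z // width) // ((value % 7)[value % 7] + value[17])
width = (30[30] + 27) // 13
print(21)
z = z[2]
print(z)

1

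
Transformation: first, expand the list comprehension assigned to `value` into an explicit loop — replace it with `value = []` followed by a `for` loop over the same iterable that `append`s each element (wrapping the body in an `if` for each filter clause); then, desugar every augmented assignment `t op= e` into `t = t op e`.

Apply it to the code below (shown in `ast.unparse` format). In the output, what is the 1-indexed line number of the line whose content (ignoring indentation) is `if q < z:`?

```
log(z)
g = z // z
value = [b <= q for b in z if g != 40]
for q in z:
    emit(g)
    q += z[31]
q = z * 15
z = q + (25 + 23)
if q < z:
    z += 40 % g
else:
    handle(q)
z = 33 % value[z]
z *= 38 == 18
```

12

Transformed code:
log(z)
g = z // z
value = []
for b in z:
    if g != 40:
        value.append(b <= q)
for q in z:
    emit(g)
    q = q + z[31]
q = z * 15
z = q + (25 + 23)
if q < z:
    z = z + 40 % g
else:
    handle(q)
z = 33 % value[z]
z = z * (38 == 18)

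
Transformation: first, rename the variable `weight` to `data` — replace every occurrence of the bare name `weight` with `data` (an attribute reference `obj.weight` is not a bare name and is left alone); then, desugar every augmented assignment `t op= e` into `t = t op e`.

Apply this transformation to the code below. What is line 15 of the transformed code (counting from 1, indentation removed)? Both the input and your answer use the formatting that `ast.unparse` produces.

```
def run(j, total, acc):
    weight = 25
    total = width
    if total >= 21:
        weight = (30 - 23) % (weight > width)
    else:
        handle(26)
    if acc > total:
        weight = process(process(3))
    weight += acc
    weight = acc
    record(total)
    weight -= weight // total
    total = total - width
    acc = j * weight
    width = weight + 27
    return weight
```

acc = j * data

Transformed code:
def run(j, total, acc):
    data = 25
    total = width
    if total >= 21:
        data = (30 - 23) % (data > width)
    else:
        handle(26)
    if acc > total:
        data = process(process(3))
    data = data + acc
    data = acc
    record(total)
    data = data - data // total
    total = total - width
    acc = j * data
    width = data + 27
    return data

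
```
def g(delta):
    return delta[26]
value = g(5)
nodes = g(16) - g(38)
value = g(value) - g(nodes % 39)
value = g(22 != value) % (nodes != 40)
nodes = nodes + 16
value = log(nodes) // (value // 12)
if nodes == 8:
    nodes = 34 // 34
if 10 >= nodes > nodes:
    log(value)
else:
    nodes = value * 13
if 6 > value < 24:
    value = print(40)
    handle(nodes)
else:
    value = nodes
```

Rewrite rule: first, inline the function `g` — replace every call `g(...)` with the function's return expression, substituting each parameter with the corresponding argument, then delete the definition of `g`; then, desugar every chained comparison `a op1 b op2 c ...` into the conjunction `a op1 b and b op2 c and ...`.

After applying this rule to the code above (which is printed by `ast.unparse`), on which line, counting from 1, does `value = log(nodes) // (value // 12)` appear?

6

Transformed code:
value = 5[26]
nodes = 16[26] - 38[26]
value = value[26] - (nodes % 39)[26]
value = (22 != value)[26] % (nodes != 40)
nodes = nodes + 16
value = log(nodes) // (value // 12)
if nodes == 8:
    nodes = 34 // 34
if 10 >= nodes and nodes > nodes:
    log(value)
else:
    nodes = value * 13
if 6 > value and value < 24:
    value = print(40)
    handle(nodes)
else:
    value = nodes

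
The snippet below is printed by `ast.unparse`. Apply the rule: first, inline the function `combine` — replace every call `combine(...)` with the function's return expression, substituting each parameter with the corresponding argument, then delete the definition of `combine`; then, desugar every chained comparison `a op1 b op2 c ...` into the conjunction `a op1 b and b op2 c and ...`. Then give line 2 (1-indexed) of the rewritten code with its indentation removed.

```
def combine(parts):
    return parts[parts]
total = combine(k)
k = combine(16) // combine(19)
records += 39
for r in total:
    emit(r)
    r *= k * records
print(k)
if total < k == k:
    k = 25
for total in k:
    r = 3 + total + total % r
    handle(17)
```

Transformed code:
total = k[k]
k = 16[16] // 19[19]
records += 39
for r in total:
    emit(r)
    r *= k * records
print(k)
if total < k and k == k:
    k = 25
for total in k:
    r = 3 + total + total % r
    handle(17)

k = 16[16] // 19[19]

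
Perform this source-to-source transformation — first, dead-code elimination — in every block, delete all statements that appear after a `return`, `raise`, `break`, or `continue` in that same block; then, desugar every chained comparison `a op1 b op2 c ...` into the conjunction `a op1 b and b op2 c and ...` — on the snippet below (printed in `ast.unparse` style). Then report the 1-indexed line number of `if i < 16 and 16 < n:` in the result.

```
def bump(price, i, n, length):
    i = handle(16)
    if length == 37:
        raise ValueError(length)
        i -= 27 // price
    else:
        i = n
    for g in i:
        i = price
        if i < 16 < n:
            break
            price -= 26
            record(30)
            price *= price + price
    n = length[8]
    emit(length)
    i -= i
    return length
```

Transformed code:
def bump(price, i, n, length):
    i = handle(16)
    if length == 37:
        raise ValueError(length)
    else:
        i = n
    for g in i:
        i = price
        if i < 16 and 16 < n:
            break
    n = length[8]
    emit(length)
    i -= i
    return length

9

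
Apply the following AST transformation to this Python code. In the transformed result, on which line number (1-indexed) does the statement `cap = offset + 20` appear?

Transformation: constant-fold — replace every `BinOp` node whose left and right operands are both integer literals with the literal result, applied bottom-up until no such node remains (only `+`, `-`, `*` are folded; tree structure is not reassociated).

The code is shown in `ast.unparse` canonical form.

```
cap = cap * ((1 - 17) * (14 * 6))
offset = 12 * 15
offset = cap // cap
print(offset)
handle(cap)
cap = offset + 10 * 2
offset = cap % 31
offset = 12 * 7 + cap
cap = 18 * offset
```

Transformed code:
cap = cap * -1344
offset = 180
offset = cap // cap
print(offset)
handle(cap)
cap = offset + 20
offset = cap % 31
offset = 84 + cap
cap = 18 * offset

6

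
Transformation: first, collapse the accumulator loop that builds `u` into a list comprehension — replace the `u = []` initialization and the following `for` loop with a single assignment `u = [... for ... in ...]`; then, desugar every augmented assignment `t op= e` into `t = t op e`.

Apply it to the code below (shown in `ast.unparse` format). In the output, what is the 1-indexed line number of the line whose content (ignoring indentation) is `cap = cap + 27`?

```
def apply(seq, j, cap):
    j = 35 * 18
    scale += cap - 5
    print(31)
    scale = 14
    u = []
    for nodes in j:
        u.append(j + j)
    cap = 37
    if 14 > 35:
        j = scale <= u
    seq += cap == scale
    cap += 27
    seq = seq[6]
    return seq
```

Transformed code:
def apply(seq, j, cap):
    j = 35 * 18
    scale = scale + (cap - 5)
    print(31)
    scale = 14
    u = [j + j for nodes in j]
    cap = 37
    if 14 > 35:
        j = scale <= u
    seq = seq + (cap == scale)
    cap = cap + 27
    seq = seq[6]
    return seq

11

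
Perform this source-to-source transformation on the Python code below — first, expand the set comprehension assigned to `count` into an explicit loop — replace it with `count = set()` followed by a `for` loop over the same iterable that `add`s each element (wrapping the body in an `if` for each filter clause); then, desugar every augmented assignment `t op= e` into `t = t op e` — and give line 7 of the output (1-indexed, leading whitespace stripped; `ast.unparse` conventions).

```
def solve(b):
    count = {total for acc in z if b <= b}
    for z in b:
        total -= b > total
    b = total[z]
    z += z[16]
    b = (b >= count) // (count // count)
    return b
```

total = total - (b > total)

Transformed code:
def solve(b):
    count = set()
    for acc in z:
        if b <= b:
            count.add(total)
    for z in b:
        total = total - (b > total)
    b = total[z]
    z = z + z[16]
    b = (b >= count) // (count // count)
    return b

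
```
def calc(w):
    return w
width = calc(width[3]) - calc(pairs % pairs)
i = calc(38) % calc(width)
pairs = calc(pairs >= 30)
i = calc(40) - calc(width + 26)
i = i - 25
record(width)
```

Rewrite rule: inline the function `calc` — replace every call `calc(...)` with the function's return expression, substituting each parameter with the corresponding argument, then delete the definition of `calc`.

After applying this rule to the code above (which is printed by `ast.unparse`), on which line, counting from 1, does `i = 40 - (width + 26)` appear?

4

Transformed code:
width = width[3] - pairs % pairs
i = 38 % width
pairs = pairs >= 30
i = 40 - (width + 26)
i = i - 25
record(width)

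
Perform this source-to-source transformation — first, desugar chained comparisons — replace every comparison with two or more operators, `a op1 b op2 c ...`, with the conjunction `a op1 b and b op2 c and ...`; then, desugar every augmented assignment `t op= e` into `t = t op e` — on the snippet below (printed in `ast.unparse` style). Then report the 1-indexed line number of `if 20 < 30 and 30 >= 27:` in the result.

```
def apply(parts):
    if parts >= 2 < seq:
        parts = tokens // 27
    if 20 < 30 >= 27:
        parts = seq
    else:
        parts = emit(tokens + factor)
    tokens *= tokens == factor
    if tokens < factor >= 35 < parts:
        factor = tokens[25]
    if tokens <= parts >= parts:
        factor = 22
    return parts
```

4

Transformed code:
def apply(parts):
    if parts >= 2 and 2 < seq:
        parts = tokens // 27
    if 20 < 30 and 30 >= 27:
        parts = seq
    else:
        parts = emit(tokens + factor)
    tokens = tokens * (tokens == factor)
    if tokens < factor and factor >= 35 and (35 < parts):
        factor = tokens[25]
    if tokens <= parts and parts >= parts:
        factor = 22
    return parts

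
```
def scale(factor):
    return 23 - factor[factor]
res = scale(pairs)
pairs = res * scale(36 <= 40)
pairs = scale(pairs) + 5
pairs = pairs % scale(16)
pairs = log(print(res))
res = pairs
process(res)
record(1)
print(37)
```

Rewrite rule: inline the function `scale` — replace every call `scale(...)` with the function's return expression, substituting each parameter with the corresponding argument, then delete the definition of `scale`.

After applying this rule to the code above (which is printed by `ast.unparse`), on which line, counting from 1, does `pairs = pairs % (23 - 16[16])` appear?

4

Transformed code:
res = 23 - pairs[pairs]
pairs = res * (23 - (36 <= 40)[36 <= 40])
pairs = 23 - pairs[pairs] + 5
pairs = pairs % (23 - 16[16])
pairs = log(print(res))
res = pairs
process(res)
record(1)
print(37)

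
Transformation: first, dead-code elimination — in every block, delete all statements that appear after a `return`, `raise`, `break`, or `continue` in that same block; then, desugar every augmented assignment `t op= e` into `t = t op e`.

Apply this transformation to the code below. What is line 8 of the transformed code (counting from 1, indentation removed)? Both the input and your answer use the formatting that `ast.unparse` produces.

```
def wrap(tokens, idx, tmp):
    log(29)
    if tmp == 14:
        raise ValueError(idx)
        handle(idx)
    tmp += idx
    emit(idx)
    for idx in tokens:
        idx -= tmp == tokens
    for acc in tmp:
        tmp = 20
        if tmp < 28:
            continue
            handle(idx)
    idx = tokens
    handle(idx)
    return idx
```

idx = idx - (tmp == tokens)

Transformed code:
def wrap(tokens, idx, tmp):
    log(29)
    if tmp == 14:
        raise ValueError(idx)
    tmp = tmp + idx
    emit(idx)
    for idx in tokens:
        idx = idx - (tmp == tokens)
    for acc in tmp:
        tmp = 20
        if tmp < 28:
            continue
    idx = tokens
    handle(idx)
    return idx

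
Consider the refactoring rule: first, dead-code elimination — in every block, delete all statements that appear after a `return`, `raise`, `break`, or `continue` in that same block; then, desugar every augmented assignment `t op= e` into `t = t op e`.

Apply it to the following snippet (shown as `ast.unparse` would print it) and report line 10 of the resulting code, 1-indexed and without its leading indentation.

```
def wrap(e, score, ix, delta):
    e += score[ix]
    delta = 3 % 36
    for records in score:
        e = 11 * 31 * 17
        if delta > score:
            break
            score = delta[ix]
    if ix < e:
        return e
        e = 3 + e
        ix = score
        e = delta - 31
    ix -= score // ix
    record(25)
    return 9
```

ix = ix - score // ix

Transformed code:
def wrap(e, score, ix, delta):
    e = e + score[ix]
    delta = 3 % 36
    for records in score:
        e = 11 * 31 * 17
        if delta > score:
            break
    if ix < e:
        return e
    ix = ix - score // ix
    record(25)
    return 9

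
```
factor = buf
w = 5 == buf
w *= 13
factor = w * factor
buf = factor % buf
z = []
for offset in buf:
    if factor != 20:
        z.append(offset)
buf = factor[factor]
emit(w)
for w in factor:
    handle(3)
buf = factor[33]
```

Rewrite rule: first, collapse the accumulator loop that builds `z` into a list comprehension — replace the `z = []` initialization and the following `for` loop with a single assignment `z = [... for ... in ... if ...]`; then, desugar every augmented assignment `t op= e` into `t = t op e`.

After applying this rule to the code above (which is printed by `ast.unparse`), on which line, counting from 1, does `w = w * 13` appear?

Transformed code:
factor = buf
w = 5 == buf
w = w * 13
factor = w * factor
buf = factor % buf
z = [offset for offset in buf if factor != 20]
buf = factor[factor]
emit(w)
for w in factor:
    handle(3)
buf = factor[33]

3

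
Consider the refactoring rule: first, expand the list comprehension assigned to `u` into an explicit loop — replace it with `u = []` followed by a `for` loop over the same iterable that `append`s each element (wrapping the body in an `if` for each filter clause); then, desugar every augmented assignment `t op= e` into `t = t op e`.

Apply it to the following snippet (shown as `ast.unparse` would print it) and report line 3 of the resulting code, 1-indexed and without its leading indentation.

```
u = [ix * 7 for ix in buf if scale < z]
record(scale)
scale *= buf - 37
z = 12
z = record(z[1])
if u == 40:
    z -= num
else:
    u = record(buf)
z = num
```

Transformed code:
u = []
for ix in buf:
    if scale < z:
        u.append(ix * 7)
record(scale)
scale = scale * (buf - 37)
z = 12
z = record(z[1])
if u == 40:
    z = z - num
else:
    u = record(buf)
z = num

if scale < z:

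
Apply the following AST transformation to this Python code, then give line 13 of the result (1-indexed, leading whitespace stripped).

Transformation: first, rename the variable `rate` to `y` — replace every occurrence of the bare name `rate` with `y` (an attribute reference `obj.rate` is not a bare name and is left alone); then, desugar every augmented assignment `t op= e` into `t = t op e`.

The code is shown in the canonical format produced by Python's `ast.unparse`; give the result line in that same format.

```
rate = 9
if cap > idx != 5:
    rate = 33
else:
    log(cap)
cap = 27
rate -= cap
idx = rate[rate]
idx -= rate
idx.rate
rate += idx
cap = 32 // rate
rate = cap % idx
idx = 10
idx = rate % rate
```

Transformed code:
y = 9
if cap > idx != 5:
    y = 33
else:
    log(cap)
cap = 27
y = y - cap
idx = y[y]
idx = idx - y
idx.rate
y = y + idx
cap = 32 // y
y = cap % idx
idx = 10
idx = y % y

y = cap % idx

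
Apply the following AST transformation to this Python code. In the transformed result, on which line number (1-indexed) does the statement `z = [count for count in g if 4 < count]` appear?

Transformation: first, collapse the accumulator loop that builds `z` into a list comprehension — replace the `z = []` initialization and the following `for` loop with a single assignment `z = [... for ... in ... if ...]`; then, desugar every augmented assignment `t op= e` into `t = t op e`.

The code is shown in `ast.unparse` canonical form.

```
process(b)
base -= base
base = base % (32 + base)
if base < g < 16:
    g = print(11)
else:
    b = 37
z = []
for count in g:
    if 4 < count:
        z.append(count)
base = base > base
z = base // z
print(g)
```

Transformed code:
process(b)
base = base - base
base = base % (32 + base)
if base < g < 16:
    g = print(11)
else:
    b = 37
z = [count for count in g if 4 < count]
base = base > base
z = base // z
print(g)

8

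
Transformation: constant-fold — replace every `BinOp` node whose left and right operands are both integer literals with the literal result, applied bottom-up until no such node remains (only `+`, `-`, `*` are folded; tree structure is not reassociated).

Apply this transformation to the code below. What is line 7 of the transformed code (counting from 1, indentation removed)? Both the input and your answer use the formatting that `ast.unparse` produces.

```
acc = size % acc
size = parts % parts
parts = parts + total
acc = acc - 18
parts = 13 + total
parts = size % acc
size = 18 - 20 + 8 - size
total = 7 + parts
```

size = 6 - size

Transformed code:
acc = size % acc
size = parts % parts
parts = parts + total
acc = acc - 18
parts = 13 + total
parts = size % acc
size = 6 - size
total = 7 + parts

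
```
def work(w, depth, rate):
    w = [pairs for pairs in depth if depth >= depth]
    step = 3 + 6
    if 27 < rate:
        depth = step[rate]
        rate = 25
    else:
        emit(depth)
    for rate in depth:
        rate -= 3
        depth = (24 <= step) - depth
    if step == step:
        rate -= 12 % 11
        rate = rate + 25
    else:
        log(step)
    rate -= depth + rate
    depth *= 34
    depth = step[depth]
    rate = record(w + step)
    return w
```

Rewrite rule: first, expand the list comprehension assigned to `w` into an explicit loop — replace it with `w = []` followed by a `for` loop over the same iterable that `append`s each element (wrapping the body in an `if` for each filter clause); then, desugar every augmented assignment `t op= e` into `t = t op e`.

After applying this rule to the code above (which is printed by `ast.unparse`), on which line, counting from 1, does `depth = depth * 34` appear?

Transformed code:
def work(w, depth, rate):
    w = []
    for pairs in depth:
        if depth >= depth:
            w.append(pairs)
    step = 3 + 6
    if 27 < rate:
        depth = step[rate]
        rate = 25
    else:
        emit(depth)
    for rate in depth:
        rate = rate - 3
        depth = (24 <= step) - depth
    if step == step:
        rate = rate - 12 % 11
        rate = rate + 25
    else:
        log(step)
    rate = rate - (depth + rate)
    depth = depth * 34
    depth = step[depth]
    rate = record(w + step)
    return w

21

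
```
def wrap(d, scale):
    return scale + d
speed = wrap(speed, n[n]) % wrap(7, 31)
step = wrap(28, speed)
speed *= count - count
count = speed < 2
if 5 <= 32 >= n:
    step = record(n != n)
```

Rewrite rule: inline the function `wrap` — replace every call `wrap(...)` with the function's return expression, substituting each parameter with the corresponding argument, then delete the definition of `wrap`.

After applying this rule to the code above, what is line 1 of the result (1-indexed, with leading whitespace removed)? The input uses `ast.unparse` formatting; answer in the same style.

speed = (n[n] + speed) % (31 + 7)

Transformed code:
speed = (n[n] + speed) % (31 + 7)
step = speed + 28
speed *= count - count
count = speed < 2
if 5 <= 32 >= n:
    step = record(n != n)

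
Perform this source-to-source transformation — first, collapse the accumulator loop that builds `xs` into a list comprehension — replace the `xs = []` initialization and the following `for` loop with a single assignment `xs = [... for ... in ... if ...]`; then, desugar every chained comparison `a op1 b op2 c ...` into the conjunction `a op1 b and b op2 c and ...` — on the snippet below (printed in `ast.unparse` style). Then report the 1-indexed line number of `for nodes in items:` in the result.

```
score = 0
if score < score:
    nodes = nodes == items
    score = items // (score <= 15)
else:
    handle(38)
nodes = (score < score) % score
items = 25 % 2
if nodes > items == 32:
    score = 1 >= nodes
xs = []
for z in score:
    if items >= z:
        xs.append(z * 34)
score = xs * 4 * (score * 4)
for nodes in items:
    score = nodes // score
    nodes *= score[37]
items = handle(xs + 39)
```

13

Transformed code:
score = 0
if score < score:
    nodes = nodes == items
    score = items // (score <= 15)
else:
    handle(38)
nodes = (score < score) % score
items = 25 % 2
if nodes > items and items == 32:
    score = 1 >= nodes
xs = [z * 34 for z in score if items >= z]
score = xs * 4 * (score * 4)
for nodes in items:
    score = nodes // score
    nodes *= score[37]
items = handle(xs + 39)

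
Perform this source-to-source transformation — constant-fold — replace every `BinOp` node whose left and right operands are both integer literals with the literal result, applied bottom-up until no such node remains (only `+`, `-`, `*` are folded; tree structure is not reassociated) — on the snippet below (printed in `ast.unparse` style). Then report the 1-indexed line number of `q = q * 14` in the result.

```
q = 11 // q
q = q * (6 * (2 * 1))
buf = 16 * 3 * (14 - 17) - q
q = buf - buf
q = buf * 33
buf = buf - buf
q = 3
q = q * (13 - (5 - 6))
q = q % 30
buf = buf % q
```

Transformed code:
q = 11 // q
q = q * 12
buf = -144 - q
q = buf - buf
q = buf * 33
buf = buf - buf
q = 3
q = q * 14
q = q % 30
buf = buf % q

8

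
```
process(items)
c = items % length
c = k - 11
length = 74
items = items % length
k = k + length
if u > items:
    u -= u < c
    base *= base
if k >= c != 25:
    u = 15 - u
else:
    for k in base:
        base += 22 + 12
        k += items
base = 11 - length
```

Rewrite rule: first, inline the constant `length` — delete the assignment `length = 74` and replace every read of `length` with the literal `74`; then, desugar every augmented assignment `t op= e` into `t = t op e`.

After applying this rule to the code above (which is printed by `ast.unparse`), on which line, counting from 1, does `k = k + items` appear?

Transformed code:
process(items)
c = items % 74
c = k - 11
items = items % 74
k = k + 74
if u > items:
    u = u - (u < c)
    base = base * base
if k >= c != 25:
    u = 15 - u
else:
    for k in base:
        base = base + (22 + 12)
        k = k + items
base = 11 - 74

14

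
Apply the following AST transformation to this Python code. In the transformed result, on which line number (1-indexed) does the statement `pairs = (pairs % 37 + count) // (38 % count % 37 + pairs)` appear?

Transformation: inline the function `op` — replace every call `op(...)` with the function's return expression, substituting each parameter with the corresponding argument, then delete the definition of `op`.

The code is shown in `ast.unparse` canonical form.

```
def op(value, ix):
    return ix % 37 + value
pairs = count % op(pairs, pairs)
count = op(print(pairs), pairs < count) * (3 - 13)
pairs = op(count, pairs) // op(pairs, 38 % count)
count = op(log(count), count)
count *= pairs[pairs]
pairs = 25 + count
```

3

Transformed code:
pairs = count % (pairs % 37 + pairs)
count = ((pairs < count) % 37 + print(pairs)) * (3 - 13)
pairs = (pairs % 37 + count) // (38 % count % 37 + pairs)
count = count % 37 + log(count)
count *= pairs[pairs]
pairs = 25 + count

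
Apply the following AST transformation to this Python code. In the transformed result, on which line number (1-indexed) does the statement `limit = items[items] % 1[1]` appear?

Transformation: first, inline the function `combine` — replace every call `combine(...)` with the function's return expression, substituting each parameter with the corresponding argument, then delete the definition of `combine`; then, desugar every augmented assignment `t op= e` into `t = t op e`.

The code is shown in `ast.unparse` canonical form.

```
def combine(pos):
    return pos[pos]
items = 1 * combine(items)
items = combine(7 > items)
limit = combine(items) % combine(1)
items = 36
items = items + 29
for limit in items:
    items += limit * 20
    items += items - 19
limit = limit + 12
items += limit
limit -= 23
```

Transformed code:
items = 1 * items[items]
items = (7 > items)[7 > items]
limit = items[items] % 1[1]
items = 36
items = items + 29
for limit in items:
    items = items + limit * 20
    items = items + (items - 19)
limit = limit + 12
items = items + limit
limit = limit - 23

3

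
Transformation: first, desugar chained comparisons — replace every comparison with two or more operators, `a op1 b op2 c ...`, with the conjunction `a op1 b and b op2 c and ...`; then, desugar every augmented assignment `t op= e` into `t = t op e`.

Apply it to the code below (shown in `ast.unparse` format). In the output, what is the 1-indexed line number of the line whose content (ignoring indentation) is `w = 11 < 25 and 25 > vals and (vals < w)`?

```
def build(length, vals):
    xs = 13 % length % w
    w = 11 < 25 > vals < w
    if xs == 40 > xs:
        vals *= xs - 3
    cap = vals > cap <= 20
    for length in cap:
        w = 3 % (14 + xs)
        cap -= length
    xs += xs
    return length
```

3

Transformed code:
def build(length, vals):
    xs = 13 % length % w
    w = 11 < 25 and 25 > vals and (vals < w)
    if xs == 40 and 40 > xs:
        vals = vals * (xs - 3)
    cap = vals > cap and cap <= 20
    for length in cap:
        w = 3 % (14 + xs)
        cap = cap - length
    xs = xs + xs
    return length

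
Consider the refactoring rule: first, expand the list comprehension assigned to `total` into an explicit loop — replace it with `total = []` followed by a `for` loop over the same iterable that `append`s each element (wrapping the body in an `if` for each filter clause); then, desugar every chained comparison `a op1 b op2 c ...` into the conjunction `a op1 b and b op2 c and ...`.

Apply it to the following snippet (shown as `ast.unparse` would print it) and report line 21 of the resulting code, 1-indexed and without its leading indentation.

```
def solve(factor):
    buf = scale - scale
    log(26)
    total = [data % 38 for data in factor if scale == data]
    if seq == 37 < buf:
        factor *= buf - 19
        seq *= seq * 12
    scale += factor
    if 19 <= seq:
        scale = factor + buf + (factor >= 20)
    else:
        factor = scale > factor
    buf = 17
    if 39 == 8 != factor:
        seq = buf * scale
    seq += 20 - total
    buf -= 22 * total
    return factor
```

Transformed code:
def solve(factor):
    buf = scale - scale
    log(26)
    total = []
    for data in factor:
        if scale == data:
            total.append(data % 38)
    if seq == 37 and 37 < buf:
        factor *= buf - 19
        seq *= seq * 12
    scale += factor
    if 19 <= seq:
        scale = factor + buf + (factor >= 20)
    else:
        factor = scale > factor
    buf = 17
    if 39 == 8 and 8 != factor:
        seq = buf * scale
    seq += 20 - total
    buf -= 22 * total
    return factor

return factor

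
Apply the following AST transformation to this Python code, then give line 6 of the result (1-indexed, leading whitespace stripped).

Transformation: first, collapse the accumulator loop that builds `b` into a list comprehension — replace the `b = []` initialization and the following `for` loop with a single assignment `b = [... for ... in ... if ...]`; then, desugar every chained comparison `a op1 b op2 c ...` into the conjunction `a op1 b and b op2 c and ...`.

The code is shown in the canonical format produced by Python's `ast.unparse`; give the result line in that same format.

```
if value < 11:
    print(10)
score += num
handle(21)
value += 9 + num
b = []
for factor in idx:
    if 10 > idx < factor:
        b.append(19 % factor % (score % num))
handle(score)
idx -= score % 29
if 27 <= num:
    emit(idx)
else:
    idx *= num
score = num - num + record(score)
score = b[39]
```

b = [19 % factor % (score % num) for factor in idx if 10 > idx and idx < factor]

Transformed code:
if value < 11:
    print(10)
score += num
handle(21)
value += 9 + num
b = [19 % factor % (score % num) for factor in idx if 10 > idx and idx < factor]
handle(score)
idx -= score % 29
if 27 <= num:
    emit(idx)
else:
    idx *= num
score = num - num + record(score)
score = b[39]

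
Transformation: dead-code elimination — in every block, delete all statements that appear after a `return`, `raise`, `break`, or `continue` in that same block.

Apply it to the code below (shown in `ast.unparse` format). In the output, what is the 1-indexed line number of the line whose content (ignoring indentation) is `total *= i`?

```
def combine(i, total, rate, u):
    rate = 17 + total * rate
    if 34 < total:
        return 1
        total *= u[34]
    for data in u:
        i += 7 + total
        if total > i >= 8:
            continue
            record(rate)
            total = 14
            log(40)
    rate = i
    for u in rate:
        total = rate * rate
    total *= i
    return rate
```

Transformed code:
def combine(i, total, rate, u):
    rate = 17 + total * rate
    if 34 < total:
        return 1
    for data in u:
        i += 7 + total
        if total > i >= 8:
            continue
    rate = i
    for u in rate:
        total = rate * rate
    total *= i
    return rate

12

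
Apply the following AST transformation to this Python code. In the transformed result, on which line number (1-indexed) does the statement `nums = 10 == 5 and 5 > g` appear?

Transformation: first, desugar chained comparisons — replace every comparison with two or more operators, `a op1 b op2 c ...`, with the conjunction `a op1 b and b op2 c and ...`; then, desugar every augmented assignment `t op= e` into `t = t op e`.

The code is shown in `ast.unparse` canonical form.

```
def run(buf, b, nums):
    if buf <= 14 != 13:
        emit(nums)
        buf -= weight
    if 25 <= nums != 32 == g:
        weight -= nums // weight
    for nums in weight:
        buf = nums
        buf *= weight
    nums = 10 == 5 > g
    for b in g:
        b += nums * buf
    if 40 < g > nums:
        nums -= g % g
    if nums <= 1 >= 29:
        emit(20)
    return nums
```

Transformed code:
def run(buf, b, nums):
    if buf <= 14 and 14 != 13:
        emit(nums)
        buf = buf - weight
    if 25 <= nums and nums != 32 and (32 == g):
        weight = weight - nums // weight
    for nums in weight:
        buf = nums
        buf = buf * weight
    nums = 10 == 5 and 5 > g
    for b in g:
        b = b + nums * buf
    if 40 < g and g > nums:
        nums = nums - g % g
    if nums <= 1 and 1 >= 29:
        emit(20)
    return nums

10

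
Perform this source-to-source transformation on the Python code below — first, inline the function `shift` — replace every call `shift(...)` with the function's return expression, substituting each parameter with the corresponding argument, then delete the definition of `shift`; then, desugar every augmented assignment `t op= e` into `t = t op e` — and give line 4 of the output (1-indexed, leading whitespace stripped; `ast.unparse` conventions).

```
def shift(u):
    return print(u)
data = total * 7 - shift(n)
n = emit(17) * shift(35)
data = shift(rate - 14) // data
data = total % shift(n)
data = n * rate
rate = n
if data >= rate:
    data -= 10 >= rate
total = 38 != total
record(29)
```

data = total % print(n)

Transformed code:
data = total * 7 - print(n)
n = emit(17) * print(35)
data = print(rate - 14) // data
data = total % print(n)
data = n * rate
rate = n
if data >= rate:
    data = data - (10 >= rate)
total = 38 != total
record(29)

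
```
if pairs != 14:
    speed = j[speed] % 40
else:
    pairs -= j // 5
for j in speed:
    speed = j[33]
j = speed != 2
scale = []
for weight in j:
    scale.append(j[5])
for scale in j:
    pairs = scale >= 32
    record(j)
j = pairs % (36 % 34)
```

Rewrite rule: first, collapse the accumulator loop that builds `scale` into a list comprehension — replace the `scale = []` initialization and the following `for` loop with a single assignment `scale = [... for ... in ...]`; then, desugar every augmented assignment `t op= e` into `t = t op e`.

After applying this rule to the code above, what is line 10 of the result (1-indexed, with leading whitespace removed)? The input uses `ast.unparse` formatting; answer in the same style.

Transformed code:
if pairs != 14:
    speed = j[speed] % 40
else:
    pairs = pairs - j // 5
for j in speed:
    speed = j[33]
j = speed != 2
scale = [j[5] for weight in j]
for scale in j:
    pairs = scale >= 32
    record(j)
j = pairs % (36 % 34)

pairs = scale >= 32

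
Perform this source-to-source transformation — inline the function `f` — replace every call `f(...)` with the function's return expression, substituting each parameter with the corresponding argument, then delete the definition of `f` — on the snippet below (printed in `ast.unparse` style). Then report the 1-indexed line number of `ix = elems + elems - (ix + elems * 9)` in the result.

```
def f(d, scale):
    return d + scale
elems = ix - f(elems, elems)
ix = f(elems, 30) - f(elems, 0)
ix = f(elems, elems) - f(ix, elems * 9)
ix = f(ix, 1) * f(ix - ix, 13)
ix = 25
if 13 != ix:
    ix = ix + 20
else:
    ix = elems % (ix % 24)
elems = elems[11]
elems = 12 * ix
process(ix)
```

3

Transformed code:
elems = ix - (elems + elems)
ix = elems + 30 - (elems + 0)
ix = elems + elems - (ix + elems * 9)
ix = (ix + 1) * (ix - ix + 13)
ix = 25
if 13 != ix:
    ix = ix + 20
else:
    ix = elems % (ix % 24)
elems = elems[11]
elems = 12 * ix
process(ix)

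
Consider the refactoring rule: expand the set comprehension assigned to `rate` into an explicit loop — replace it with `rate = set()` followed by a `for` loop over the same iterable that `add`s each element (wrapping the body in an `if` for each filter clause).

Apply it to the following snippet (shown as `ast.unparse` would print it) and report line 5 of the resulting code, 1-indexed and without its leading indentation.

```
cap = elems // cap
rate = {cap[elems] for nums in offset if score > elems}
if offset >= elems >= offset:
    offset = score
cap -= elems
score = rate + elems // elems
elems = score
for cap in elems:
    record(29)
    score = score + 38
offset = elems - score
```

Transformed code:
cap = elems // cap
rate = set()
for nums in offset:
    if score > elems:
        rate.add(cap[elems])
if offset >= elems >= offset:
    offset = score
cap -= elems
score = rate + elems // elems
elems = score
for cap in elems:
    record(29)
    score = score + 38
offset = elems - score

rate.add(cap[elems])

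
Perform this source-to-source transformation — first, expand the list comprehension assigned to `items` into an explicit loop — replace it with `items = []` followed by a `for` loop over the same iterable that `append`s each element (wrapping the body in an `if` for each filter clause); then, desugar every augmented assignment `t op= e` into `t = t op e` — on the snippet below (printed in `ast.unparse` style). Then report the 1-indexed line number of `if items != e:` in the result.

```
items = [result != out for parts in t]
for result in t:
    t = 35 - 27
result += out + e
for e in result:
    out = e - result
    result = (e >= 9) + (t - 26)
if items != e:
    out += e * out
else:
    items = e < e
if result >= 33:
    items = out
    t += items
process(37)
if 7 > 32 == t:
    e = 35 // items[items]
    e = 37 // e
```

10

Transformed code:
items = []
for parts in t:
    items.append(result != out)
for result in t:
    t = 35 - 27
result = result + (out + e)
for e in result:
    out = e - result
    result = (e >= 9) + (t - 26)
if items != e:
    out = out + e * out
else:
    items = e < e
if result >= 33:
    items = out
    t = t + items
process(37)
if 7 > 32 == t:
    e = 35 // items[items]
    e = 37 // e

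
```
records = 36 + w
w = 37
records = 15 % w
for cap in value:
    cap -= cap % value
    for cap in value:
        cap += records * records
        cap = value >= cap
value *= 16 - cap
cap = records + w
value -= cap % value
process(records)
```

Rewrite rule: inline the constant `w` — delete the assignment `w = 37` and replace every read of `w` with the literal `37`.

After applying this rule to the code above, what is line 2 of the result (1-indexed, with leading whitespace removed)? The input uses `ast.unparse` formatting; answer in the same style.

records = 15 % 37

Transformed code:
records = 36 + 37
records = 15 % 37
for cap in value:
    cap -= cap % value
    for cap in value:
        cap += records * records
        cap = value >= cap
value *= 16 - cap
cap = records + 37
value -= cap % value
process(records)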